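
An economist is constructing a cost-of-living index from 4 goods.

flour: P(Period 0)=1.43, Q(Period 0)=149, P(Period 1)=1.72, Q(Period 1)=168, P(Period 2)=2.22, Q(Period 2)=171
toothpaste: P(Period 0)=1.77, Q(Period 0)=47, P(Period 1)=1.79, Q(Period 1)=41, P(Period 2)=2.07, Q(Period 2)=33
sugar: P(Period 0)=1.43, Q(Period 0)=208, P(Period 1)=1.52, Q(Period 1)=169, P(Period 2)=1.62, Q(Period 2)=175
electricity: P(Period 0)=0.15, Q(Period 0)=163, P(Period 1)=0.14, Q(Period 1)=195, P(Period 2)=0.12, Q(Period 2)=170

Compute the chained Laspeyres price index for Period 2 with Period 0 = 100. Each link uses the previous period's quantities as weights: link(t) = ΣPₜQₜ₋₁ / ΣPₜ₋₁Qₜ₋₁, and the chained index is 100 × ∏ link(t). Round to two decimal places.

Link Period 0→Period 1:
ΣP(Period 1)Q(Period 0) = 1.72×149 + 1.79×47 + 1.52×208 + 0.14×163 = 256.28 + 84.13 + 316.16 + 22.82 = 679.39
ΣP(Period 0)Q(Period 0) = 1.43×149 + 1.77×47 + 1.43×208 + 0.15×163 = 213.07 + 83.19 + 297.44 + 24.45 = 618.15
link = 679.39/618.15 = 1.099070
Link Period 1→Period 2:
ΣP(Period 2)Q(Period 1) = 2.22×168 + 2.07×41 + 1.62×169 + 0.12×195 = 372.96 + 84.87 + 273.78 + 23.4 = 755.01
ΣP(Period 1)Q(Period 1) = 1.72×168 + 1.79×41 + 1.52×169 + 0.14×195 = 288.96 + 73.39 + 256.88 + 27.3 = 646.53
link = 755.01/646.53 = 1.167788
Chained index = 100 × 1.099070 × 1.167788 = 128.3481

128.35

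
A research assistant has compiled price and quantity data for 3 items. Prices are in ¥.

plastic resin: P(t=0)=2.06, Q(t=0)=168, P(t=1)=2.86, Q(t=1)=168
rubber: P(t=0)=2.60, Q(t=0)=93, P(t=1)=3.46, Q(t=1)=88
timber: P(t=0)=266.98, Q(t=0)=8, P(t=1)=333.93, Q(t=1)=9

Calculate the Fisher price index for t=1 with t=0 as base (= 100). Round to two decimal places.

Laspeyres component (base-period weights):
ΣP(t=1)Q(t=0) = 2.86×168 + 3.46×93 + 333.93×8 = 480.48 + 321.78 + 2671.44 = 3473.7
ΣP(t=0)Q(t=0) = 2.06×168 + 2.60×93 + 266.98×8 = 346.08 + 241.8 + 2135.84 = 2723.72
L = 3473.7 / 2723.72 × 100 = 127.5351
Paasche component (current-period weights):
ΣP(t=1)Q(t=1) = 2.86×168 + 3.46×88 + 333.93×9 = 480.48 + 304.48 + 3005.37 = 3790.33
ΣP(t=0)Q(t=1) = 2.06×168 + 2.60×88 + 266.98×9 = 346.08 + 228.8 + 2402.82 = 2977.7
P = 3790.33 / 2977.7 × 100 = 127.2905
Fisher = √(L × P) = √(127.5351 × 127.2905) = 127.4128

127.41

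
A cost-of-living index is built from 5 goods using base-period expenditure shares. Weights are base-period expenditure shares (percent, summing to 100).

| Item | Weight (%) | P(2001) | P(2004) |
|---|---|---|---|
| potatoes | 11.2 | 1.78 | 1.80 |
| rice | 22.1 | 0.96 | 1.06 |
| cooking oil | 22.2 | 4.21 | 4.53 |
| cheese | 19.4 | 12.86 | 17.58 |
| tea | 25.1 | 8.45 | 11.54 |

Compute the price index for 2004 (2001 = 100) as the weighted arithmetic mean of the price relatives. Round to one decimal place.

120.4

potatoes: 11.2 × (1.80/1.78) = 11.2 × 1.011236 = 11.3258
rice: 22.1 × (1.06/0.96) = 22.1 × 1.104167 = 24.4021
cooking oil: 22.2 × (4.53/4.21) = 22.2 × 1.076010 = 23.8874
cheese: 19.4 × (17.58/12.86) = 19.4 × 1.367030 = 26.5204
tea: 25.1 × (11.54/8.45) = 25.1 × 1.365680 = 34.2786
Index = Σ wᵢ·(p₁ᵢ/p₀ᵢ) = 11.3258 + 24.4021 + 23.8874 + 26.5204 + 34.2786 = 120.4143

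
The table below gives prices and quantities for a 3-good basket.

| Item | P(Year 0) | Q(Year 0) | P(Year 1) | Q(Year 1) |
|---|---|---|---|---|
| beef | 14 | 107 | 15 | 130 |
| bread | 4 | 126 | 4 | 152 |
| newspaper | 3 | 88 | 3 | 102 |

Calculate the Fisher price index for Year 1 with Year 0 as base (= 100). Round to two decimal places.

Laspeyres component (base-period weights):
ΣP(Year 1)Q(Year 0) = 15×107 + 4×126 + 3×88 = 1605 + 504 + 264 = 2373
ΣP(Year 0)Q(Year 0) = 14×107 + 4×126 + 3×88 = 1498 + 504 + 264 = 2266
L = 2373 / 2266 × 100 = 104.7220
Paasche component (current-period weights):
ΣP(Year 1)Q(Year 1) = 15×130 + 4×152 + 3×102 = 1950 + 608 + 306 = 2864
ΣP(Year 0)Q(Year 1) = 14×130 + 4×152 + 3×102 = 1820 + 608 + 306 = 2734
P = 2864 / 2734 × 100 = 104.7549
Fisher = √(L × P) = √(104.7220 × 104.7549) = 104.7385

104.74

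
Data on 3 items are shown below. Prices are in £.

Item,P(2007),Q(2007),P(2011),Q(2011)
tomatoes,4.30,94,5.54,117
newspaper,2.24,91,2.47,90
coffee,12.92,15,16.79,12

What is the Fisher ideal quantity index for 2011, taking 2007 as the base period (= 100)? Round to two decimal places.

Laspeyres component (base-period weights):
ΣP(2007)Q(2011) = 4.30×117 + 2.24×90 + 12.92×12 = 503.1 + 201.6 + 155.04 = 859.74
ΣP(2007)Q(2007) = 4.30×94 + 2.24×91 + 12.92×15 = 404.2 + 203.84 + 193.8 = 801.84
L = 859.74 / 801.84 × 100 = 107.2209
Paasche component (current-period weights):
ΣP(2011)Q(2011) = 5.54×117 + 2.47×90 + 16.79×12 = 648.18 + 222.3 + 201.48 = 1071.96
ΣP(2011)Q(2007) = 5.54×94 + 2.47×91 + 16.79×15 = 520.76 + 224.77 + 251.85 = 997.38
P = 1071.96 / 997.38 × 100 = 107.4776
Fisher = √(L × P) = √(107.2209 × 107.4776) = 107.3492

107.35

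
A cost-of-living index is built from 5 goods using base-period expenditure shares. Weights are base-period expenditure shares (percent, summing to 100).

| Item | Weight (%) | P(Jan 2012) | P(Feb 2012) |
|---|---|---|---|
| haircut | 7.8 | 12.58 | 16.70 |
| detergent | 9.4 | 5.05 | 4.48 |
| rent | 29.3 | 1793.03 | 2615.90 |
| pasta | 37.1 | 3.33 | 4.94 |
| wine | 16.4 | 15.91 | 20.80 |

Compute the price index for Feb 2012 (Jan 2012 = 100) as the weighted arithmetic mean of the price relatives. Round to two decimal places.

137.92

haircut: 7.8 × (16.70/12.58) = 7.8 × 1.327504 = 10.3545
detergent: 9.4 × (4.48/5.05) = 9.4 × 0.887129 = 8.3390
rent: 29.3 × (2615.90/1793.03) = 29.3 × 1.458927 = 42.7466
pasta: 37.1 × (4.94/3.33) = 37.1 × 1.483483 = 55.0372
wine: 16.4 × (20.80/15.91) = 16.4 × 1.307354 = 21.4406
Index = Σ wᵢ·(p₁ᵢ/p₀ᵢ) = 10.3545 + 8.3390 + 42.7466 + 55.0372 + 21.4406 = 137.9179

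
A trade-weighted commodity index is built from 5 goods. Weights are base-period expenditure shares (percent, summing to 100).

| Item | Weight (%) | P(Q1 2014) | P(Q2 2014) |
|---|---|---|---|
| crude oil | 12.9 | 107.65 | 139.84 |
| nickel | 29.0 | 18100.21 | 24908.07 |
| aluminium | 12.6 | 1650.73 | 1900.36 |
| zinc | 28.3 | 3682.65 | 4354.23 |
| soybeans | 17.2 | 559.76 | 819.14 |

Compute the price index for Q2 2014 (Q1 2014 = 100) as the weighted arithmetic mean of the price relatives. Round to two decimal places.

129.80

crude oil: 12.9 × (139.84/107.65) = 12.9 × 1.299025 = 16.7574
nickel: 29.0 × (24908.07/18100.21) = 29.0 × 1.376120 = 39.9075
aluminium: 12.6 × (1900.36/1650.73) = 12.6 × 1.151224 = 14.5054
zinc: 28.3 × (4354.23/3682.65) = 28.3 × 1.182363 = 33.4609
soybeans: 17.2 × (819.14/559.76) = 17.2 × 1.463377 = 25.1701
Index = Σ wᵢ·(p₁ᵢ/p₀ᵢ) = 16.7574 + 39.9075 + 14.5054 + 33.4609 + 25.1701 = 129.8013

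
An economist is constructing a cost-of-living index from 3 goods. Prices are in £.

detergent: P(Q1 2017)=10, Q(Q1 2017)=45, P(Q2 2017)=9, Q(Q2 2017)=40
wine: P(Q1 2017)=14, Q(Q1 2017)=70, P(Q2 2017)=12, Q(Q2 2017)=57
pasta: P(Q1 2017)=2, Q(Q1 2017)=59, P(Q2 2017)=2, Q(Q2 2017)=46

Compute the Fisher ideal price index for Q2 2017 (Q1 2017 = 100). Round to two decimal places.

Laspeyres component (base-period weights):
ΣP(Q2 2017)Q(Q1 2017) = 9×45 + 12×70 + 2×59 = 405 + 840 + 118 = 1363
ΣP(Q1 2017)Q(Q1 2017) = 10×45 + 14×70 + 2×59 = 450 + 980 + 118 = 1548
L = 1363 / 1548 × 100 = 88.0491
Paasche component (current-period weights):
ΣP(Q2 2017)Q(Q2 2017) = 9×40 + 12×57 + 2×46 = 360 + 684 + 92 = 1136
ΣP(Q1 2017)Q(Q2 2017) = 10×40 + 14×57 + 2×46 = 400 + 798 + 92 = 1290
P = 1136 / 1290 × 100 = 88.0620
Fisher = √(L × P) = √(88.0491 × 88.0620) = 88.0556

88.06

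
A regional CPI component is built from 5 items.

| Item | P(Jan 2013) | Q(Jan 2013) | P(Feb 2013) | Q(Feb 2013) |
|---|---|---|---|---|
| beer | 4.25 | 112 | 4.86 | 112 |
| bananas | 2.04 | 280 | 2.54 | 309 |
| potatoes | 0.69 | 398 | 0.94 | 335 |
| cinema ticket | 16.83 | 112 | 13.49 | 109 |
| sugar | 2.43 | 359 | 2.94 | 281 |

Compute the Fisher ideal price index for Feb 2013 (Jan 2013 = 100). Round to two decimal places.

102.54

Laspeyres component (base-period weights):
ΣP(Feb 2013)Q(Jan 2013) = 4.86×112 + 2.54×280 + 0.94×398 + 13.49×112 + 2.94×359 = 544.32 + 711.2 + 374.12 + 1510.88 + 1055.46 = 4195.98
ΣP(Jan 2013)Q(Jan 2013) = 4.25×112 + 2.04×280 + 0.69×398 + 16.83×112 + 2.43×359 = 476 + 571.2 + 274.62 + 1884.96 + 872.37 = 4079.15
L = 4195.98 / 4079.15 × 100 = 102.8641
Paasche component (current-period weights):
ΣP(Feb 2013)Q(Feb 2013) = 4.86×112 + 2.54×309 + 0.94×335 + 13.49×109 + 2.94×281 = 544.32 + 784.86 + 314.9 + 1470.41 + 826.14 = 3940.63
ΣP(Jan 2013)Q(Feb 2013) = 4.25×112 + 2.04×309 + 0.69×335 + 16.83×109 + 2.43×281 = 476 + 630.36 + 231.15 + 1834.47 + 682.83 = 3854.81
P = 3940.63 / 3854.81 × 100 = 102.2263
Fisher = √(L × P) = √(102.8641 × 102.2263) = 102.5447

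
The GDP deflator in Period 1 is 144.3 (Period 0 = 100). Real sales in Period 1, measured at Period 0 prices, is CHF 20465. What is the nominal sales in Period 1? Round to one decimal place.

Nominal = Real × (Index/100) = 20465 × (144.3/100)
        = 20465 × 1.443 = 29530.9950

29531.0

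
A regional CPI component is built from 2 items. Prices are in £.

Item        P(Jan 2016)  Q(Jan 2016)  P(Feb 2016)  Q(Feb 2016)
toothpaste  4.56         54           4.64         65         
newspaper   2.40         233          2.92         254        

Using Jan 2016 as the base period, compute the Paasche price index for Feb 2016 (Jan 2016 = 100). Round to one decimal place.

115.2

Paasche price index uses current-period quantities as weights.
ΣP(Feb 2016)·Q(Feb 2016) = 4.64×65 + 2.92×254 = 301.6 + 741.68 = 1043.28
ΣP(Jan 2016)·Q(Feb 2016) = 4.56×65 + 2.40×254 = 296.4 + 609.6 = 906
Index = 1043.28 / 906 × 100 = 115.1523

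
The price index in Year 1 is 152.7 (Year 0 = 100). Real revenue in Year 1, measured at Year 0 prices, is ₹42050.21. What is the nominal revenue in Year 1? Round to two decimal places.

Nominal = Real × (Index/100) = 42050.21 × (152.7/100)
        = 42050.21 × 1.527 = 64210.6707

64210.67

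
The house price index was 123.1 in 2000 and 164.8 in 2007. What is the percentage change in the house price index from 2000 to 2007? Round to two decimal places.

Change = (164.8 − 123.1) / 123.1 × 100
       = 41.7 / 123.1 × 100 = 33.8749%

33.87%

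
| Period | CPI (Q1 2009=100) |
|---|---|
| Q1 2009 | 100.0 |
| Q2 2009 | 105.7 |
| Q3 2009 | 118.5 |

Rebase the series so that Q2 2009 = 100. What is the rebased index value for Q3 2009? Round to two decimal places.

Rebased(Q3 2009) = 118.5 / 105.7 × 100 = 112.1097

112.11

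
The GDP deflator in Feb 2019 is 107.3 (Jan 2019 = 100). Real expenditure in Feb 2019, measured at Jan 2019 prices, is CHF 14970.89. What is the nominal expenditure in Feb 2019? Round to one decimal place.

Nominal = Real × (Index/100) = 14970.89 × (107.3/100)
        = 14970.89 × 1.073 = 16063.7650

16063.8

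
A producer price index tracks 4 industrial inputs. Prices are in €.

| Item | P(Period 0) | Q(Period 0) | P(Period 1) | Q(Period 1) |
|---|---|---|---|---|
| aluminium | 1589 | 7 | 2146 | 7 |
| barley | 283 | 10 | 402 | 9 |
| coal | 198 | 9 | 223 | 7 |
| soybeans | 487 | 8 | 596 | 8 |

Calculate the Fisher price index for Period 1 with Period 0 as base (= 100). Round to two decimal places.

Laspeyres component (base-period weights):
ΣP(Period 1)Q(Period 0) = 2146×7 + 402×10 + 223×9 + 596×8 = 15022 + 4020 + 2007 + 4768 = 25817
ΣP(Period 0)Q(Period 0) = 1589×7 + 283×10 + 198×9 + 487×8 = 11123 + 2830 + 1782 + 3896 = 19631
L = 25817 / 19631 × 100 = 131.5114
Paasche component (current-period weights):
ΣP(Period 1)Q(Period 1) = 2146×7 + 402×9 + 223×7 + 596×8 = 15022 + 3618 + 1561 + 4768 = 24969
ΣP(Period 0)Q(Period 1) = 1589×7 + 283×9 + 198×7 + 487×8 = 11123 + 2547 + 1386 + 3896 = 18952
P = 24969 / 18952 × 100 = 131.7486
Fisher = √(L × P) = √(131.5114 × 131.7486) = 131.6300

131.63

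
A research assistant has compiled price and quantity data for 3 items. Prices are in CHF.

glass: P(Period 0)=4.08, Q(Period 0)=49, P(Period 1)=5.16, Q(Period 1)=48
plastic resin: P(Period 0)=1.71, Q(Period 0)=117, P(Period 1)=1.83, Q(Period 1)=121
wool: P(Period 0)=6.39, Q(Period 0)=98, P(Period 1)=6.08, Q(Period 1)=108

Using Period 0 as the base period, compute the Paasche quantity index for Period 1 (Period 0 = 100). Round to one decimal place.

Paasche quantity index uses current-period prices as weights.
ΣP(Period 1)·Q(Period 1) = 5.16×48 + 1.83×121 + 6.08×108 = 247.68 + 221.43 + 656.64 = 1125.75
ΣP(Period 1)·Q(Period 0) = 5.16×49 + 1.83×117 + 6.08×98 = 252.84 + 214.11 + 595.84 = 1062.79
Index = 1125.75 / 1062.79 × 100 = 105.9240

105.9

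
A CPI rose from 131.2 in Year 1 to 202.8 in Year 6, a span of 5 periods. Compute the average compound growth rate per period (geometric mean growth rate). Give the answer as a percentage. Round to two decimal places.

Growth factor = (202.8/131.2)^(1/5) = (1.545732)^(1/5) = 1.091005
Growth rate = 1.091005 − 1 = 0.091005 = 9.1005%

9.10%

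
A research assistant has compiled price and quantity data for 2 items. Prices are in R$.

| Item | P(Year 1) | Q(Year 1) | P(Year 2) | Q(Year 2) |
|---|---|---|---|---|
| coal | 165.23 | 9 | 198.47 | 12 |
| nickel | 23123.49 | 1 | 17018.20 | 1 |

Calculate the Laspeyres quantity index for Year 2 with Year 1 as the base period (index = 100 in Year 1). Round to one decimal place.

102.0

Laspeyres quantity index uses base-period prices as weights.
ΣP(Year 1)·Q(Year 2) = 165.23×12 + 23123.49×1 = 1982.76 + 23123.49 = 25106.25
ΣP(Year 1)·Q(Year 1) = 165.23×9 + 23123.49×1 = 1487.07 + 23123.49 = 24610.56
Index = 25106.25 / 24610.56 × 100 = 102.0141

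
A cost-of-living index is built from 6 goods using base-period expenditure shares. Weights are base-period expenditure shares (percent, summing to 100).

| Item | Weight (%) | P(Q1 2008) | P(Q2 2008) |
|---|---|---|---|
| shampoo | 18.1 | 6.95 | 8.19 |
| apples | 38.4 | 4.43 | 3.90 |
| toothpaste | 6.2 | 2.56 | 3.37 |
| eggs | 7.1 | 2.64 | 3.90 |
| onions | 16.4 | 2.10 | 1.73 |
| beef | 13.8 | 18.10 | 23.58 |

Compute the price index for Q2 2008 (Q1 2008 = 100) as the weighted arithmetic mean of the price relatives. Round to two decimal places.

105.27

shampoo: 18.1 × (8.19/6.95) = 18.1 × 1.178417 = 21.3294
apples: 38.4 × (3.90/4.43) = 38.4 × 0.880361 = 33.8059
toothpaste: 6.2 × (3.37/2.56) = 6.2 × 1.316406 = 8.1617
eggs: 7.1 × (3.90/2.64) = 7.1 × 1.477273 = 10.4886
onions: 16.4 × (1.73/2.10) = 16.4 × 0.823810 = 13.5105
beef: 13.8 × (23.58/18.10) = 13.8 × 1.302762 = 17.9781
Index = Σ wᵢ·(p₁ᵢ/p₀ᵢ) = 21.3294 + 33.8059 + 8.1617 + 10.4886 + 13.5105 + 17.9781 = 105.2742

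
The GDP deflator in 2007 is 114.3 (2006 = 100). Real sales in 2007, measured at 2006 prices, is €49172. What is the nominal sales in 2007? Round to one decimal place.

56203.6

Nominal = Real × (Index/100) = 49172 × (114.3/100)
        = 49172 × 1.143 = 56203.5960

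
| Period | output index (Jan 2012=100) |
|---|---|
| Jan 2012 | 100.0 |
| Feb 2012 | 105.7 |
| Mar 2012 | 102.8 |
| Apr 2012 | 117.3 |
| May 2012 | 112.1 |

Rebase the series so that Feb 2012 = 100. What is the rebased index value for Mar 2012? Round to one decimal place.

97.3

Rebased(Mar 2012) = 102.8 / 105.7 × 100 = 97.2564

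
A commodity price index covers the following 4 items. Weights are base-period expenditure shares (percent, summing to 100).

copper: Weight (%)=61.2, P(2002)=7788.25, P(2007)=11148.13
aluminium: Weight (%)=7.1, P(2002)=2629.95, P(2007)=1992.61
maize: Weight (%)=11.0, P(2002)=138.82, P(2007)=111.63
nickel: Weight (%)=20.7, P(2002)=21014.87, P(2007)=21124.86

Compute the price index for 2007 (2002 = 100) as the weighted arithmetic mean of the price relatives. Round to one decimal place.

copper: 61.2 × (11148.13/7788.25) = 61.2 × 1.431404 = 87.6019
aluminium: 7.1 × (1992.61/2629.95) = 7.1 × 0.757661 = 5.3794
maize: 11.0 × (111.63/138.82) = 11.0 × 0.804135 = 8.8455
nickel: 20.7 × (21124.86/21014.87) = 20.7 × 1.005234 = 20.8083
Index = Σ wᵢ·(p₁ᵢ/p₀ᵢ) = 87.6019 + 5.3794 + 8.8455 + 20.8083 = 122.6351

122.6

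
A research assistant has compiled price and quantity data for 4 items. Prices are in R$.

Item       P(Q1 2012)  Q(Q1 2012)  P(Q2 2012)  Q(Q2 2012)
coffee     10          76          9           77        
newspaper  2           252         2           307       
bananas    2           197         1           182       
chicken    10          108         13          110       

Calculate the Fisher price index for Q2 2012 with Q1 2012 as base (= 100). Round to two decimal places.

102.18

Laspeyres component (base-period weights):
ΣP(Q2 2012)Q(Q1 2012) = 9×76 + 2×252 + 1×197 + 13×108 = 684 + 504 + 197 + 1404 = 2789
ΣP(Q1 2012)Q(Q1 2012) = 10×76 + 2×252 + 2×197 + 10×108 = 760 + 504 + 394 + 1080 = 2738
L = 2789 / 2738 × 100 = 101.8627
Paasche component (current-period weights):
ΣP(Q2 2012)Q(Q2 2012) = 9×77 + 2×307 + 1×182 + 13×110 = 693 + 614 + 182 + 1430 = 2919
ΣP(Q1 2012)Q(Q2 2012) = 10×77 + 2×307 + 2×182 + 10×110 = 770 + 614 + 364 + 1100 = 2848
P = 2919 / 2848 × 100 = 102.4930
Fisher = √(L × P) = √(101.8627 × 102.4930) = 102.1773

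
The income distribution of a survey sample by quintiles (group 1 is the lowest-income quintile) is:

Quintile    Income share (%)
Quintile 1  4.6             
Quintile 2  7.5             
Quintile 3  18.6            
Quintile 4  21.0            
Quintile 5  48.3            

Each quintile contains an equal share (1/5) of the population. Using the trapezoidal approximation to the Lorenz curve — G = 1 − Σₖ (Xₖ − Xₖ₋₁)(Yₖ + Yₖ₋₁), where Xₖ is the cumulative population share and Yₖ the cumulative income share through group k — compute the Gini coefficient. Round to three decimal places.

0.404

Cumulative income shares Yₖ: 0.0460, 0.1210, 0.3070, 0.5170, 1.0000
Σ (Xₖ−Xₖ₋₁)(Yₖ+Yₖ₋₁) = (1/5)(0.0460+0.0000) + (1/5)(0.1210+0.0460) + (1/5)(0.3070+0.1210) + (1/5)(0.5170+0.3070) + (1/5)(1.0000+0.5170)
  = 0.0092 + 0.0334 + 0.0856 + 0.1648 + 0.3034 = 0.5964
G = 1 − 0.5964 = 0.4036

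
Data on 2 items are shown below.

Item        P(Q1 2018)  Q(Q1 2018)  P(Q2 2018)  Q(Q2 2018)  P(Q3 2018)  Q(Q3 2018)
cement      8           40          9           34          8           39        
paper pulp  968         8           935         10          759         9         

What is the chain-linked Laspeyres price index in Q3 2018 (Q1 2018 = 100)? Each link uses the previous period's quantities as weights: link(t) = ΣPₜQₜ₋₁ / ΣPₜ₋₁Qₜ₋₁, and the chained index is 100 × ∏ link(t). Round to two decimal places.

Link Q1 2018→Q2 2018:
ΣP(Q2 2018)Q(Q1 2018) = 9×40 + 935×8 = 360 + 7480 = 7840
ΣP(Q1 2018)Q(Q1 2018) = 8×40 + 968×8 = 320 + 7744 = 8064
link = 7840/8064 = 0.972222
Link Q2 2018→Q3 2018:
ΣP(Q3 2018)Q(Q2 2018) = 8×34 + 759×10 = 272 + 7590 = 7862
ΣP(Q2 2018)Q(Q2 2018) = 9×34 + 935×10 = 306 + 9350 = 9656
link = 7862/9656 = 0.814209
Chained index = 100 × 0.972222 × 0.814209 = 79.1592

79.16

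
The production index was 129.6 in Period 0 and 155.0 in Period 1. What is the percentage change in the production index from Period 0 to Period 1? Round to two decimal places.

19.60%

Change = (155.0 − 129.6) / 129.6 × 100
       = 25.4 / 129.6 × 100 = 19.5988%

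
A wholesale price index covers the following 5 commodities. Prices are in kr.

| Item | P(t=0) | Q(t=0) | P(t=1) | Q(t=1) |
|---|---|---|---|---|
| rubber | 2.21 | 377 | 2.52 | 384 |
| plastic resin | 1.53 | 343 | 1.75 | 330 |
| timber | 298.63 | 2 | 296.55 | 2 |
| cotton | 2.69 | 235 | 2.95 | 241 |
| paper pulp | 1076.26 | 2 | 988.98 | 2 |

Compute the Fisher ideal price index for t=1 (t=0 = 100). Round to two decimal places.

101.58

Laspeyres component (base-period weights):
ΣP(t=1)Q(t=0) = 2.52×377 + 1.75×343 + 296.55×2 + 2.95×235 + 988.98×2 = 950.04 + 600.25 + 593.1 + 693.25 + 1977.96 = 4814.6
ΣP(t=0)Q(t=0) = 2.21×377 + 1.53×343 + 298.63×2 + 2.69×235 + 1076.26×2 = 833.17 + 524.79 + 597.26 + 632.15 + 2152.52 = 4739.89
L = 4814.6 / 4739.89 × 100 = 101.5762
Paasche component (current-period weights):
ΣP(t=1)Q(t=1) = 2.52×384 + 1.75×330 + 296.55×2 + 2.95×241 + 988.98×2 = 967.68 + 577.5 + 593.1 + 710.95 + 1977.96 = 4827.19
ΣP(t=0)Q(t=1) = 2.21×384 + 1.53×330 + 298.63×2 + 2.69×241 + 1076.26×2 = 848.64 + 504.9 + 597.26 + 648.29 + 2152.52 = 4751.61
P = 4827.19 / 4751.61 × 100 = 101.5906
Fisher = √(L × P) = √(101.5762 × 101.5906) = 101.5834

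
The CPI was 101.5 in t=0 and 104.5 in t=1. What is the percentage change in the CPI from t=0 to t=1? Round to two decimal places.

2.96%

Change = (104.5 − 101.5) / 101.5 × 100
       = 3.0 / 101.5 × 100 = 2.9557%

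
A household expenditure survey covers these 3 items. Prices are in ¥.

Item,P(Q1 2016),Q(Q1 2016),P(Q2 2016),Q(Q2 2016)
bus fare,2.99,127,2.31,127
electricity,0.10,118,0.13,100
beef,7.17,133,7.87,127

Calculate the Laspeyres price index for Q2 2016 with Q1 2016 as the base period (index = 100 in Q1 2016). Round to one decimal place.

100.8

Laspeyres price index uses base-period quantities as weights.
ΣP(Q2 2016)·Q(Q1 2016) = 2.31×127 + 0.13×118 + 7.87×133 = 293.37 + 15.34 + 1046.71 = 1355.42
ΣP(Q1 2016)·Q(Q1 2016) = 2.99×127 + 0.10×118 + 7.17×133 = 379.73 + 11.8 + 953.61 = 1345.14
Index = 1355.42 / 1345.14 × 100 = 100.7642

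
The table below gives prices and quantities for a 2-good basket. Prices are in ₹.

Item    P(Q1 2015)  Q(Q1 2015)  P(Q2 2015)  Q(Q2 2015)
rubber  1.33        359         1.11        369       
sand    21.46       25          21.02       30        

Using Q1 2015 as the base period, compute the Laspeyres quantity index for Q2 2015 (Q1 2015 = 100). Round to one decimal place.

Laspeyres quantity index uses base-period prices as weights.
ΣP(Q1 2015)·Q(Q2 2015) = 1.33×369 + 21.46×30 = 490.77 + 643.8 = 1134.57
ΣP(Q1 2015)·Q(Q1 2015) = 1.33×359 + 21.46×25 = 477.47 + 536.5 = 1013.97
Index = 1134.57 / 1013.97 × 100 = 111.8938

111.9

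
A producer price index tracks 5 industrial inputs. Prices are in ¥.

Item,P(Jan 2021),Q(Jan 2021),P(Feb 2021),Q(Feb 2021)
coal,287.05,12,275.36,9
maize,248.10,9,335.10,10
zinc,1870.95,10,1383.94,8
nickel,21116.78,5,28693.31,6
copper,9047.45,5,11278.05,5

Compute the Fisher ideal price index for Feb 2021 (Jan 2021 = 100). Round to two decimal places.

126.71

Laspeyres component (base-period weights):
ΣP(Feb 2021)Q(Jan 2021) = 275.36×12 + 335.10×9 + 1383.94×10 + 28693.31×5 + 11278.05×5 = 3304.32 + 3015.9 + 13839.4 + 143466.55 + 56390.25 = 220016.42
ΣP(Jan 2021)Q(Jan 2021) = 287.05×12 + 248.10×9 + 1870.95×10 + 21116.78×5 + 9047.45×5 = 3444.6 + 2232.9 + 18709.5 + 105583.9 + 45237.25 = 175208.15
L = 220016.42 / 175208.15 × 100 = 125.5743
Paasche component (current-period weights):
ΣP(Feb 2021)Q(Feb 2021) = 275.36×9 + 335.10×10 + 1383.94×8 + 28693.31×6 + 11278.05×5 = 2478.24 + 3351 + 11071.52 + 172159.86 + 56390.25 = 245450.87
ΣP(Jan 2021)Q(Feb 2021) = 287.05×9 + 248.10×10 + 1870.95×8 + 21116.78×6 + 9047.45×5 = 2583.45 + 2481 + 14967.6 + 126700.68 + 45237.25 = 191969.98
P = 245450.87 / 191969.98 × 100 = 127.8590
Fisher = √(L × P) = √(125.5743 × 127.8590) = 126.7115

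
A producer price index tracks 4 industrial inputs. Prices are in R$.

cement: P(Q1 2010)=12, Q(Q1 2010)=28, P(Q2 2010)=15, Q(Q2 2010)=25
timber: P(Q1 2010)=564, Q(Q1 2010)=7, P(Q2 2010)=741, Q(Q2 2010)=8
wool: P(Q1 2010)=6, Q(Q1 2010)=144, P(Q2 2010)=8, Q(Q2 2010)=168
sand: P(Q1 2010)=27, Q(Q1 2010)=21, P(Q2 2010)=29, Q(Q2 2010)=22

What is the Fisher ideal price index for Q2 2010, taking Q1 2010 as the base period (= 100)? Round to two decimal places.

Laspeyres component (base-period weights):
ΣP(Q2 2010)Q(Q1 2010) = 15×28 + 741×7 + 8×144 + 29×21 = 420 + 5187 + 1152 + 609 = 7368
ΣP(Q1 2010)Q(Q1 2010) = 12×28 + 564×7 + 6×144 + 27×21 = 336 + 3948 + 864 + 567 = 5715
L = 7368 / 5715 × 100 = 128.9239
Paasche component (current-period weights):
ΣP(Q2 2010)Q(Q2 2010) = 15×25 + 741×8 + 8×168 + 29×22 = 375 + 5928 + 1344 + 638 = 8285
ΣP(Q1 2010)Q(Q2 2010) = 12×25 + 564×8 + 6×168 + 27×22 = 300 + 4512 + 1008 + 594 = 6414
P = 8285 / 6414 × 100 = 129.1706
Fisher = √(L × P) = √(128.9239 × 129.1706) = 129.0472

129.05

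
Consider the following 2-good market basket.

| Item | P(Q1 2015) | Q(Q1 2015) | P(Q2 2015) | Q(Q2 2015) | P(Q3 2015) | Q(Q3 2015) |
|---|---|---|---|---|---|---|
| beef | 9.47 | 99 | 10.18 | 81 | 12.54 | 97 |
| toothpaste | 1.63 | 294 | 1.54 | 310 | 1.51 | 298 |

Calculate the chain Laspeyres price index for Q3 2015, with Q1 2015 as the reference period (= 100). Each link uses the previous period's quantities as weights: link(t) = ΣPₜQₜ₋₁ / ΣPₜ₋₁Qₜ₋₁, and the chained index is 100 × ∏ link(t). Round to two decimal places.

Link Q1 2015→Q2 2015:
ΣP(Q2 2015)Q(Q1 2015) = 10.18×99 + 1.54×294 = 1007.82 + 452.76 = 1460.58
ΣP(Q1 2015)Q(Q1 2015) = 9.47×99 + 1.63×294 = 937.53 + 479.22 = 1416.75
link = 1460.58/1416.75 = 1.030937
Link Q2 2015→Q3 2015:
ΣP(Q3 2015)Q(Q2 2015) = 12.54×81 + 1.51×310 = 1015.74 + 468.1 = 1483.84
ΣP(Q2 2015)Q(Q2 2015) = 10.18×81 + 1.54×310 = 824.58 + 477.4 = 1301.98
link = 1483.84/1301.98 = 1.139680
Chained index = 100 × 1.030937 × 1.139680 = 117.4938

117.49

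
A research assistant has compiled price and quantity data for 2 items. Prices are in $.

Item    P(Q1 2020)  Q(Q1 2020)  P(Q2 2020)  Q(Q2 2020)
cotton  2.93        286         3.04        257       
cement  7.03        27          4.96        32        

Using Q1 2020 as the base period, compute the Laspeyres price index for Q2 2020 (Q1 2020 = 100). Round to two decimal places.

Laspeyres price index uses base-period quantities as weights.
ΣP(Q2 2020)·Q(Q1 2020) = 3.04×286 + 4.96×27 = 869.44 + 133.92 = 1003.36
ΣP(Q1 2020)·Q(Q1 2020) = 2.93×286 + 7.03×27 = 837.98 + 189.81 = 1027.79
Index = 1003.36 / 1027.79 × 100 = 97.6231

97.62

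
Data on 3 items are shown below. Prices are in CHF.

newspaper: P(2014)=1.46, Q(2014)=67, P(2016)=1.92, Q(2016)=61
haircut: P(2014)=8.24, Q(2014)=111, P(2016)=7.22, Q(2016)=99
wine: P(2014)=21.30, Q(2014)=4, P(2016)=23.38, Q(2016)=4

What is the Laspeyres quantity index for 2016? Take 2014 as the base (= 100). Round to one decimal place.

Laspeyres quantity index uses base-period prices as weights.
ΣP(2014)·Q(2016) = 1.46×61 + 8.24×99 + 21.30×4 = 89.06 + 815.76 + 85.2 = 990.02
ΣP(2014)·Q(2014) = 1.46×67 + 8.24×111 + 21.30×4 = 97.82 + 914.64 + 85.2 = 1097.66
Index = 990.02 / 1097.66 × 100 = 90.1937

90.2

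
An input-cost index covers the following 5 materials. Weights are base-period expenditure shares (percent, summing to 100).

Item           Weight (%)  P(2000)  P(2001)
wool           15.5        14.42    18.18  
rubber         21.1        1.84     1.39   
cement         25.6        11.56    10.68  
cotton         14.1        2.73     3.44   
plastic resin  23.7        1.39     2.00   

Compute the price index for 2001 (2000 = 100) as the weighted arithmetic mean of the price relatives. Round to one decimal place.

111.0

wool: 15.5 × (18.18/14.42) = 15.5 × 1.260749 = 19.5416
rubber: 21.1 × (1.39/1.84) = 21.1 × 0.755435 = 15.9397
cement: 25.6 × (10.68/11.56) = 25.6 × 0.923875 = 23.6512
cotton: 14.1 × (3.44/2.73) = 14.1 × 1.260073 = 17.7670
plastic resin: 23.7 × (2.00/1.39) = 23.7 × 1.438849 = 34.1007
Index = Σ wᵢ·(p₁ᵢ/p₀ᵢ) = 19.5416 + 15.9397 + 23.6512 + 17.7670 + 34.1007 = 111.0002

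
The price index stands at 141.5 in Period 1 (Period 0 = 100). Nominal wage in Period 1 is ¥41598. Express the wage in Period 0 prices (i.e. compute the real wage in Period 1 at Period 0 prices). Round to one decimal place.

Real = Nominal ÷ (Index/100) = 41598 ÷ (141.5/100)
     = 41598 ÷ 1.415 = 29397.8799

29397.9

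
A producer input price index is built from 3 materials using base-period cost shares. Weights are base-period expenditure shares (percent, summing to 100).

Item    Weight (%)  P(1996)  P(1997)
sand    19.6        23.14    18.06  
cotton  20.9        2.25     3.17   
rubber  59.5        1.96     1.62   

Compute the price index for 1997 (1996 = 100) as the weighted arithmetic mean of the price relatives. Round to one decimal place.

93.9

sand: 19.6 × (18.06/23.14) = 19.6 × 0.780467 = 15.2971
cotton: 20.9 × (3.17/2.25) = 20.9 × 1.408889 = 29.4458
rubber: 59.5 × (1.62/1.96) = 59.5 × 0.826531 = 49.1786
Index = Σ wᵢ·(p₁ᵢ/p₀ᵢ) = 15.2971 + 29.4458 + 49.1786 = 93.9215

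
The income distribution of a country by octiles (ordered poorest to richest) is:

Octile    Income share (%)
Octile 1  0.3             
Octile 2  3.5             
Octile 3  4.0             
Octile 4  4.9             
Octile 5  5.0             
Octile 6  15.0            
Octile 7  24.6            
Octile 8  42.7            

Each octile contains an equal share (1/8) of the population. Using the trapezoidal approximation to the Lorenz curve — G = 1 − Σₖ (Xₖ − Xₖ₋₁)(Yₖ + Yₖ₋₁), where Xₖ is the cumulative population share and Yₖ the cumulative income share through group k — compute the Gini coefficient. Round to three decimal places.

Cumulative income shares Yₖ: 0.0030, 0.0380, 0.0780, 0.1270, 0.1770, 0.3270, 0.5730, 1.0000
Σ (Xₖ−Xₖ₋₁)(Yₖ+Yₖ₋₁) = (1/8)(0.0030+0.0000) + (1/8)(0.0380+0.0030) + (1/8)(0.0780+0.0380) + (1/8)(0.1270+0.0780) + (1/8)(0.1770+0.1270) + (1/8)(0.3270+0.1770) + (1/8)(0.5730+0.3270) + (1/8)(1.0000+0.5730)
  = 0.0004 + 0.0051 + 0.0145 + 0.0256 + 0.0380 + 0.0630 + 0.1125 + 0.1966 = 0.4557
G = 1 − 0.4557 = 0.5443

0.544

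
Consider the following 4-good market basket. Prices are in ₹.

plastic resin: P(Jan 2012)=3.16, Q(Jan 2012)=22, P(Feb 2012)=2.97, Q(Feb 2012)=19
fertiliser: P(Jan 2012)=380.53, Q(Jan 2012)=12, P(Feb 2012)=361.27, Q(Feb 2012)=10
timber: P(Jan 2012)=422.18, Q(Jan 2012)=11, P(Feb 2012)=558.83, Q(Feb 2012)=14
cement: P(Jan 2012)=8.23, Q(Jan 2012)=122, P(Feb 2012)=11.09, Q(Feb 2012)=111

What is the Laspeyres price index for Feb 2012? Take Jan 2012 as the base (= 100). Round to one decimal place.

Laspeyres price index uses base-period quantities as weights.
ΣP(Feb 2012)·Q(Jan 2012) = 2.97×22 + 361.27×12 + 558.83×11 + 11.09×122 = 65.34 + 4335.24 + 6147.13 + 1352.98 = 11900.69
ΣP(Jan 2012)·Q(Jan 2012) = 3.16×22 + 380.53×12 + 422.18×11 + 8.23×122 = 69.52 + 4566.36 + 4643.98 + 1004.06 = 10283.92
Index = 11900.69 / 10283.92 × 100 = 115.7213

115.7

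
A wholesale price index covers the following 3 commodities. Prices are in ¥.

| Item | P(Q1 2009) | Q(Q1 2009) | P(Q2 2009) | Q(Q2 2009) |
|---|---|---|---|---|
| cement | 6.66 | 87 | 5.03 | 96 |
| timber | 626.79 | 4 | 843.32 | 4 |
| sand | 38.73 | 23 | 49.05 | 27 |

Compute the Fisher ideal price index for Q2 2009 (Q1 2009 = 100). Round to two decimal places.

123.88

Laspeyres component (base-period weights):
ΣP(Q2 2009)Q(Q1 2009) = 5.03×87 + 843.32×4 + 49.05×23 = 437.61 + 3373.28 + 1128.15 = 4939.04
ΣP(Q1 2009)Q(Q1 2009) = 6.66×87 + 626.79×4 + 38.73×23 = 579.42 + 2507.16 + 890.79 = 3977.37
L = 4939.04 / 3977.37 × 100 = 124.1785
Paasche component (current-period weights):
ΣP(Q2 2009)Q(Q2 2009) = 5.03×96 + 843.32×4 + 49.05×27 = 482.88 + 3373.28 + 1324.35 = 5180.51
ΣP(Q1 2009)Q(Q2 2009) = 6.66×96 + 626.79×4 + 38.73×27 = 639.36 + 2507.16 + 1045.71 = 4192.23
P = 5180.51 / 4192.23 × 100 = 123.5741
Fisher = √(L × P) = √(124.1785 × 123.5741) = 123.8759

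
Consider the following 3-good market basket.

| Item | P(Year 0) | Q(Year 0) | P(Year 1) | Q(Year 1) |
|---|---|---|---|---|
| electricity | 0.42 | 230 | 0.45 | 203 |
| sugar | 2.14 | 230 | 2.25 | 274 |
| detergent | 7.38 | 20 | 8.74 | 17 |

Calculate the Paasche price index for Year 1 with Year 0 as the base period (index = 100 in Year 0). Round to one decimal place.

107.4

Paasche price index uses current-period quantities as weights.
ΣP(Year 1)·Q(Year 1) = 0.45×203 + 2.25×274 + 8.74×17 = 91.35 + 616.5 + 148.58 = 856.43
ΣP(Year 0)·Q(Year 1) = 0.42×203 + 2.14×274 + 7.38×17 = 85.26 + 586.36 + 125.46 = 797.08
Index = 856.43 / 797.08 × 100 = 107.4459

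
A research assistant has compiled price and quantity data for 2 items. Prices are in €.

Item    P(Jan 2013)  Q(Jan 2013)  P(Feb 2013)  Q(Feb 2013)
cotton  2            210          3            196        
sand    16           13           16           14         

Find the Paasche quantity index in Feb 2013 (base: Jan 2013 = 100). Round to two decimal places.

96.90

Paasche quantity index uses current-period prices as weights.
ΣP(Feb 2013)·Q(Feb 2013) = 3×196 + 16×14 = 588 + 224 = 812
ΣP(Feb 2013)·Q(Jan 2013) = 3×210 + 16×13 = 630 + 208 = 838
Index = 812 / 838 × 100 = 96.8974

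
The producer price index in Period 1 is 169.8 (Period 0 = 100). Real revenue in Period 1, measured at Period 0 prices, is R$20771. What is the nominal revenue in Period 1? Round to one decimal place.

Nominal = Real × (Index/100) = 20771 × (169.8/100)
        = 20771 × 1.698 = 35269.1580

35269.2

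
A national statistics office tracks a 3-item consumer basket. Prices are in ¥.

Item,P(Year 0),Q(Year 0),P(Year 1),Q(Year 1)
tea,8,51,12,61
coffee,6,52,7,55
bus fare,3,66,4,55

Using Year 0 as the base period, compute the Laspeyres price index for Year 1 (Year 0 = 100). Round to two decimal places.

Laspeyres price index uses base-period quantities as weights.
ΣP(Year 1)·Q(Year 0) = 12×51 + 7×52 + 4×66 = 612 + 364 + 264 = 1240
ΣP(Year 0)·Q(Year 0) = 8×51 + 6×52 + 3×66 = 408 + 312 + 198 = 918
Index = 1240 / 918 × 100 = 135.0763

135.08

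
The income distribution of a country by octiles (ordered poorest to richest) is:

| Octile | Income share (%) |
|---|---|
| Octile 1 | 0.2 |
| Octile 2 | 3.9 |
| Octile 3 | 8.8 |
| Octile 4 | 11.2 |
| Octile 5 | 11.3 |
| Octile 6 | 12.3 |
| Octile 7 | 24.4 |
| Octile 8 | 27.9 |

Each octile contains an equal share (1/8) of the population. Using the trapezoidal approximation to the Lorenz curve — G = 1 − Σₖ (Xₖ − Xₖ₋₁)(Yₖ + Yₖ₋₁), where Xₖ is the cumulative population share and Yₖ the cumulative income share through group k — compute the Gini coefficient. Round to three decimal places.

Cumulative income shares Yₖ: 0.0020, 0.0410, 0.1290, 0.2410, 0.3540, 0.4770, 0.7210, 1.0000
Σ (Xₖ−Xₖ₋₁)(Yₖ+Yₖ₋₁) = (1/8)(0.0020+0.0000) + (1/8)(0.0410+0.0020) + (1/8)(0.1290+0.0410) + (1/8)(0.2410+0.1290) + (1/8)(0.3540+0.2410) + (1/8)(0.4770+0.3540) + (1/8)(0.7210+0.4770) + (1/8)(1.0000+0.7210)
  = 0.0003 + 0.0054 + 0.0213 + 0.0462 + 0.0744 + 0.1039 + 0.1497 + 0.2151 = 0.6162
G = 1 − 0.6162 = 0.3838

0.384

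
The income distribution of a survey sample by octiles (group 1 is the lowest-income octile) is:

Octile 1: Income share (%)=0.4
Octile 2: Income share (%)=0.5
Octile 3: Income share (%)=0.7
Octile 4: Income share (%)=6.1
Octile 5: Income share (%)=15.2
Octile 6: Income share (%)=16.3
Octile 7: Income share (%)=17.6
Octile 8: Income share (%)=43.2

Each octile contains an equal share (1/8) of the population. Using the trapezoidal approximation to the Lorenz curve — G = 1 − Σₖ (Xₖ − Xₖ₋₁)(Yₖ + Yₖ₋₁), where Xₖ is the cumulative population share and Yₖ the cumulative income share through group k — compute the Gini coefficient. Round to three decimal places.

Cumulative income shares Yₖ: 0.0040, 0.0090, 0.0160, 0.0770, 0.2290, 0.3920, 0.5680, 1.0000
Σ (Xₖ−Xₖ₋₁)(Yₖ+Yₖ₋₁) = (1/8)(0.0040+0.0000) + (1/8)(0.0090+0.0040) + (1/8)(0.0160+0.0090) + (1/8)(0.0770+0.0160) + (1/8)(0.2290+0.0770) + (1/8)(0.3920+0.2290) + (1/8)(0.5680+0.3920) + (1/8)(1.0000+0.5680)
  = 0.0005 + 0.0016 + 0.0031 + 0.0116 + 0.0382 + 0.0776 + 0.1200 + 0.1960 = 0.4488
G = 1 − 0.4488 = 0.5513

0.551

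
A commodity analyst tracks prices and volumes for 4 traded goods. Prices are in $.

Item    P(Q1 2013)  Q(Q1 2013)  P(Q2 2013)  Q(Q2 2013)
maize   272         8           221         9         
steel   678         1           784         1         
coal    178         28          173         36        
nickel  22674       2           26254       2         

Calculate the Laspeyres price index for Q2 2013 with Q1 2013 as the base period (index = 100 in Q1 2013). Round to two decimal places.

112.63

Laspeyres price index uses base-period quantities as weights.
ΣP(Q2 2013)·Q(Q1 2013) = 221×8 + 784×1 + 173×28 + 26254×2 = 1768 + 784 + 4844 + 52508 = 59904
ΣP(Q1 2013)·Q(Q1 2013) = 272×8 + 678×1 + 178×28 + 22674×2 = 2176 + 678 + 4984 + 45348 = 53186
Index = 59904 / 53186 × 100 = 112.6311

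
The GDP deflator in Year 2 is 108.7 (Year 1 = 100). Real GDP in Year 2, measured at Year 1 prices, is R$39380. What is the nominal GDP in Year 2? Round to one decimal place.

42806.1

Nominal = Real × (Index/100) = 39380 × (108.7/100)
        = 39380 × 1.087 = 42806.0600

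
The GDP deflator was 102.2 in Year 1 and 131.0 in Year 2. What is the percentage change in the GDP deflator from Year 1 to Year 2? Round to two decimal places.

28.18%

Change = (131.0 − 102.2) / 102.2 × 100
       = 28.8 / 102.2 × 100 = 28.1800%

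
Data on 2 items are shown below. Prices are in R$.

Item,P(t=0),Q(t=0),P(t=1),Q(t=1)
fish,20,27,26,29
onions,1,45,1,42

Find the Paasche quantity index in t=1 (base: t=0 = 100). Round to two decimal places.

106.56

Paasche quantity index uses current-period prices as weights.
ΣP(t=1)·Q(t=1) = 26×29 + 1×42 = 754 + 42 = 796
ΣP(t=1)·Q(t=0) = 26×27 + 1×45 = 702 + 45 = 747
Index = 796 / 747 × 100 = 106.5596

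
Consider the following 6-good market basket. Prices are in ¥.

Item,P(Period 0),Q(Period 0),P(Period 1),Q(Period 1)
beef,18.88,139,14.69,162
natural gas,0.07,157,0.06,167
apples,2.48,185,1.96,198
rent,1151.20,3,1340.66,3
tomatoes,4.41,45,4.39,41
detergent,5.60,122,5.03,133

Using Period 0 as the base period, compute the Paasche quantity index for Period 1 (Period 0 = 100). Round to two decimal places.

Paasche quantity index uses current-period prices as weights.
ΣP(Period 1)·Q(Period 1) = 14.69×162 + 0.06×167 + 1.96×198 + 1340.66×3 + 4.39×41 + 5.03×133 = 2379.78 + 10.02 + 388.08 + 4021.98 + 179.99 + 668.99 = 7648.84
ΣP(Period 1)·Q(Period 0) = 14.69×139 + 0.06×157 + 1.96×185 + 1340.66×3 + 4.39×45 + 5.03×122 = 2041.91 + 9.42 + 362.6 + 4021.98 + 197.55 + 613.66 = 7247.12
Index = 7648.84 / 7247.12 × 100 = 105.5432

105.54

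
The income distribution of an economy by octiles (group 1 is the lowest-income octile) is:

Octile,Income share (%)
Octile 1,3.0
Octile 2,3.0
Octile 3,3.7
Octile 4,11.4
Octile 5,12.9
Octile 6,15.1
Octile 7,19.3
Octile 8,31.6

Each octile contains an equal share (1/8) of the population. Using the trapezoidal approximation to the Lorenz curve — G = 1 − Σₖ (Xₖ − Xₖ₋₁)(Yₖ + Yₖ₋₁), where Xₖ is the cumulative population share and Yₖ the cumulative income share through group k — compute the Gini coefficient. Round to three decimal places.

Cumulative income shares Yₖ: 0.0300, 0.0600, 0.0970, 0.2110, 0.3400, 0.4910, 0.6840, 1.0000
Σ (Xₖ−Xₖ₋₁)(Yₖ+Yₖ₋₁) = (1/8)(0.0300+0.0000) + (1/8)(0.0600+0.0300) + (1/8)(0.0970+0.0600) + (1/8)(0.2110+0.0970) + (1/8)(0.3400+0.2110) + (1/8)(0.4910+0.3400) + (1/8)(0.6840+0.4910) + (1/8)(1.0000+0.6840)
  = 0.0037 + 0.0112 + 0.0196 + 0.0385 + 0.0689 + 0.1039 + 0.1469 + 0.2105 = 0.6032
G = 1 − 0.6032 = 0.3968

0.397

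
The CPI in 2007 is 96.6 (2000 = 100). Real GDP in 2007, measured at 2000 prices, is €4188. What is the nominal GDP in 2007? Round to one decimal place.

Nominal = Real × (Index/100) = 4188 × (96.6/100)
        = 4188 × 0.966 = 4045.6080

4045.6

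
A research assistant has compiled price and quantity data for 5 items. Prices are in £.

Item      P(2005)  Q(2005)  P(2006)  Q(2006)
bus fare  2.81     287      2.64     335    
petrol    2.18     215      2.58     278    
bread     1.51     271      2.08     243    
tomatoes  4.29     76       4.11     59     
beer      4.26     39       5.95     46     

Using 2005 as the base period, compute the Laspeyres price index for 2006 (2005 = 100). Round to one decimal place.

111.2

Laspeyres price index uses base-period quantities as weights.
ΣP(2006)·Q(2005) = 2.64×287 + 2.58×215 + 2.08×271 + 4.11×76 + 5.95×39 = 757.68 + 554.7 + 563.68 + 312.36 + 232.05 = 2420.47
ΣP(2005)·Q(2005) = 2.81×287 + 2.18×215 + 1.51×271 + 4.29×76 + 4.26×39 = 806.47 + 468.7 + 409.21 + 326.04 + 166.14 = 2176.56
Index = 2420.47 / 2176.56 × 100 = 111.2062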